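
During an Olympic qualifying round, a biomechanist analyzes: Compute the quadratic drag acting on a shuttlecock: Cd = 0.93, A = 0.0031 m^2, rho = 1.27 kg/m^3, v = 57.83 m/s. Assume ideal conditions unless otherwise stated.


Fd = 0.5 * Cd * rho * A * v^2
Fd = 0.5 * 0.93 * 1.27 * 0.0031 * 57.83^2
v^2 = 3344.3089
Fd = 0.5 * 0.93 * 1.27 * 0.0031 * 3344.3089 = 6.1224 N

6.1224 N


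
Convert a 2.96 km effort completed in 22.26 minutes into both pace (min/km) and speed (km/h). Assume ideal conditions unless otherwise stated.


Pace = time / distance = 22.26 min / 2.96 km = 7.5203 min/km
Speed = distance / time_in_hours = 2.96 / 0.371 hr
Speed = 7.9784 km/h

7.5203 min/km, 7.9784 km/h


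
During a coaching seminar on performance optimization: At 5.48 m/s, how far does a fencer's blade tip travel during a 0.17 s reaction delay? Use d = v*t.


d = v * t
d = 5.48 * 0.17
d = 0.9316 m

0.9316 m


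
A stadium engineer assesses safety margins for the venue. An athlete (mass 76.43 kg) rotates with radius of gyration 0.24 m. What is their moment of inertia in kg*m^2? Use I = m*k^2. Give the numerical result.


I = m * k^2
I = 76.43 * 0.24^2
I = 76.43 * 0.0576 = 4.4024 kg*m^2

4.4024 kg*m^2


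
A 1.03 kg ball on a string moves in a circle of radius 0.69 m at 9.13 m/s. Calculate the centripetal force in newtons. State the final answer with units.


Fc = m * v^2 / r
v^2 = 9.13^2 = 83.3569
Fc = 1.03 * 83.3569 / 0.69
Fc = 85.8576 / 0.69 = 124.4313 N

124.4313 N


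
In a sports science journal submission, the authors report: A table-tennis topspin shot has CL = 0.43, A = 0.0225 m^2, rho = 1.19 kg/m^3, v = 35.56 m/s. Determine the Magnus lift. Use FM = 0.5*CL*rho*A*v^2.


FM = 0.5 * CL * rho * A * v^2
FM = 0.5 * 0.43 * 1.19 * 0.0225 * 35.56^2
v^2 = 1264.5136
FM = 0.5 * 0.43 * 1.19 * 0.0225 * 1264.5136 = 7.2793 N

7.2793 N


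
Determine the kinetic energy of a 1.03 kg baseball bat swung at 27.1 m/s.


KE = 0.5 * m * v^2
KE = 0.5 * 1.03 * 27.1^2
KE = 0.5 * 1.03 * 734.41 = 378.2212 J

378.2212 J


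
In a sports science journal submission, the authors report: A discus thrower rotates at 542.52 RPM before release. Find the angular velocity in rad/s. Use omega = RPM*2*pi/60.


omega = RPM * 2 * pi / 60
omega = 542.52 * 2 * 3.14159 / 60
omega = 3408.7537 / 60 = 56.8126 rad/s

56.8126 rad/s


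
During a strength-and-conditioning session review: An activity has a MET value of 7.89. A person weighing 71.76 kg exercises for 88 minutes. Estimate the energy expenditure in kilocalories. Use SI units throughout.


kcal = MET * mass * time_hr
Convert time: 88 min = 1.4667 hr
kcal = 7.89 * 71.76 * 1.4667
kcal = 830.4067 kcal

830.4067 kcal


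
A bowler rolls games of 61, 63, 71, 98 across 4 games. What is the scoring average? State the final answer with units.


Average = sum / n
Sum = 293
Average = 293 / 4 = 73.25

73.25


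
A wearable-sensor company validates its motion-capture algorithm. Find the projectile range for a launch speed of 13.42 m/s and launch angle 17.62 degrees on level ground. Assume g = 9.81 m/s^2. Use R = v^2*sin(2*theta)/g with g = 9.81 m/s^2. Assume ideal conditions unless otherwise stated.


R = v^2 * sin(2*theta) / g
Convert angle to radians: theta = 17.62 deg = 0.3075 rad
sin(2*theta) = sin(0.6151) = 0.577
R = 13.42^2 * 0.577 / 9.81
R = 180.0964 * 0.577 / 9.81 = 10.5929 m

10.5929 m


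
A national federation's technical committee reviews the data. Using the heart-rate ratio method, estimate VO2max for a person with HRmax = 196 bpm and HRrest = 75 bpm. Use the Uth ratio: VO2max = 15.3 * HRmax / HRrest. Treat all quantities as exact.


VO2max = 15.3 * HRmax / HRrest
VO2max = 15.3 * 196 / 75
VO2max = 2998.8 / 75 = 39.984 mL/kg/min

39.984 mL/kg/min


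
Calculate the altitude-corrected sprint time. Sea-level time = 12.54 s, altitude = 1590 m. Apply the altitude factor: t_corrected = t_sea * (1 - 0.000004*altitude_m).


Correction factor = 1 - 0.000004 * 1590 = 0.99364
t_corrected = t_sea * factor = 12.54 * 0.99364
t_corrected = 12.4602 s

12.4602 s


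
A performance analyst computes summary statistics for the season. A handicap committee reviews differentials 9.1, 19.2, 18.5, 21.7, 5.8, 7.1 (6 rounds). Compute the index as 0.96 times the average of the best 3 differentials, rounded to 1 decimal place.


All differentials: 9.1, 19.2, 18.5, 21.7, 5.8, 7.1
Sorted: 5.8, 7.1, 9.1, 18.5, 19.2, 21.7
Best 3: 5.8, 7.1, 9.1
Average of best = 22 / 3 = 7.3333
Raw index = 7.3333 * 0.96 = 7.04
Handicap index = round(7.04, 1) = 7.0

7.0


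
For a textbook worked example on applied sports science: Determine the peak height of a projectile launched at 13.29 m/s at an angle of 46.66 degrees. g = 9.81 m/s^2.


H = (v*sin(theta))^2 / (2*g)
vy = v*sin(theta) = 13.29 * sin(46.66 deg) = 9.6657 m/s
H = vy^2 / (2*g) = 93.4264 / (2*9.81)
H = 93.4264 / 19.62 = 4.7618 m

4.7618 m


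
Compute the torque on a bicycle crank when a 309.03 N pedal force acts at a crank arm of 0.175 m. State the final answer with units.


tau = F * d
tau = 309.03 * 0.175
tau = 54.0802 N*m

54.0802 N*m


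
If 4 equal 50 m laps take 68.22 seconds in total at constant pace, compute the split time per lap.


Split time = total_time / n_laps = 68.22 / 4
Split time = 17.055 s per lap

17.055 s


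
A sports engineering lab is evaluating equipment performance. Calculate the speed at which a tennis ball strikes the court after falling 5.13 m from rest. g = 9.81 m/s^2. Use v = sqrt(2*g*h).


v = sqrt(2 * g * h)
v = sqrt(2 * 9.81 * 5.13)
v = sqrt(100.6506) = 10.0325 m/s

10.0325 m/s


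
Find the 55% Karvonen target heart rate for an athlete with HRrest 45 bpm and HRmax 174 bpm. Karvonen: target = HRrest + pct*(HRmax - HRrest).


Target = HRrest + pct*(HRmax - HRrest)
Heart rate reserve = HRmax - HRrest = 174 - 45 = 129 bpm
Fraction = 55% = 0.55
Target = 45 + 0.55 * 129
Target = 45 + 70.95 = 115.95 bpm

115.95 bpm


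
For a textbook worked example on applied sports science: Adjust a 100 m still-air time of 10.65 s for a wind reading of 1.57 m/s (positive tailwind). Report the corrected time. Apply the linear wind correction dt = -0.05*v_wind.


dt = -0.05 * v_wind = -0.05 * 1.57 = -0.0785 s
t_corrected = t_still + dt = 10.65 + (-0.0785)
t_corrected = 10.5715 s

10.5715 s


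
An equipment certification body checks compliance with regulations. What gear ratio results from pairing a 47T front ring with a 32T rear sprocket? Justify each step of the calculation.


GR = front_teeth / rear_teeth
GR = 47 / 32
GR = 1.4688

1.4688


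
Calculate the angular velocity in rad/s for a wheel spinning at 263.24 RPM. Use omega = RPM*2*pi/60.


omega = RPM * 2 * pi / 60
omega = 263.24 * 2 * 3.14159 / 60
omega = 1653.9857 / 60 = 27.5664 rad/s

27.5664 rad/s


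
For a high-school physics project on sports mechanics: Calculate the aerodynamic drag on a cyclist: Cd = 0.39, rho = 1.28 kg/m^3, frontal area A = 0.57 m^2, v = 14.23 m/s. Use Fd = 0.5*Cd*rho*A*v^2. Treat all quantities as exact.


Fd = 0.5 * Cd * rho * A * v^2
Fd = 0.5 * 0.39 * 1.28 * 0.57 * 14.23^2
v^2 = 202.4929
Fd = 0.5 * 0.39 * 1.28 * 0.57 * 202.4929 = 28.8091 N

28.8091 N


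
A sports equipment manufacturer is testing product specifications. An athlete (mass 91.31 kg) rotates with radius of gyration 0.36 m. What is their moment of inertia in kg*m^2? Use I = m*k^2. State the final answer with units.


I = m * k^2
I = 91.31 * 0.36^2
I = 91.31 * 0.1296 = 11.8338 kg*m^2

11.8338 kg*m^2


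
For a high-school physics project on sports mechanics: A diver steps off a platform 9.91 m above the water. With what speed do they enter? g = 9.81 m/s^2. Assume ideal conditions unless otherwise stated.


v = sqrt(2 * g * h)
v = sqrt(2 * 9.81 * 9.91)
v = sqrt(194.4342) = 13.944 m/s

13.944 m/s


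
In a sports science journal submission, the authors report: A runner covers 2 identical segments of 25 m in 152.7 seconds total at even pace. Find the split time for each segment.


Split time = total_time / n_laps = 152.7 / 2
Split time = 76.35 s per lap

76.35 s


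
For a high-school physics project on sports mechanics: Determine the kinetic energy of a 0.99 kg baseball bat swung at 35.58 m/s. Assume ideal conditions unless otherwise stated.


KE = 0.5 * m * v^2
KE = 0.5 * 0.99 * 35.58^2
KE = 0.5 * 0.99 * 1265.9364 = 626.6385 J

626.6385 J


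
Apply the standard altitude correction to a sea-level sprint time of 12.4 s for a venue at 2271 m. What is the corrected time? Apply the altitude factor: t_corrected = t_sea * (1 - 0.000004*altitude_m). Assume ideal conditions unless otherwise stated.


Correction factor = 1 - 0.000004 * 2271 = 0.990916
t_corrected = t_sea * factor = 12.4 * 0.990916
t_corrected = 12.2874 s

12.2874 s


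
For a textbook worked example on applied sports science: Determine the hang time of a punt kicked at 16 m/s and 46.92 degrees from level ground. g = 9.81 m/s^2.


T = 2*v*sin(theta)/g
sin(theta) = sin(46.92 deg) = 0.7304
T = 2*16*0.7304 / 9.81
T = 23.3728 / 9.81 = 2.3826 s

2.3826 s


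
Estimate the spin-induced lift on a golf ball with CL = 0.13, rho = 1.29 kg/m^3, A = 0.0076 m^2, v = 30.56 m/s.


FM = 0.5 * CL * rho * A * v^2
FM = 0.5 * 0.13 * 1.29 * 0.0076 * 30.56^2
v^2 = 933.9136
FM = 0.5 * 0.13 * 1.29 * 0.0076 * 933.9136 = 0.5951 N

0.5951 N


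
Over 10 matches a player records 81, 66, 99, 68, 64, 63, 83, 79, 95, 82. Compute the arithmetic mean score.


Average = sum / n
Sum = 780
Average = 780 / 10 = 78

78


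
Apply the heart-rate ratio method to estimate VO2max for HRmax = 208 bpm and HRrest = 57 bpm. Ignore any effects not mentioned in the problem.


VO2max = 15.3 * HRmax / HRrest
VO2max = 15.3 * 208 / 57
VO2max = 3182.4 / 57 = 55.8316 mL/kg/min

55.8316 mL/kg/min


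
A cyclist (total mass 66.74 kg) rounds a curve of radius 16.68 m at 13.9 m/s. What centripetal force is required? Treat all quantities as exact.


Fc = m * v^2 / r
v^2 = 13.9^2 = 193.21
Fc = 66.74 * 193.21 / 16.68
Fc = 12894.8354 / 16.68 = 773.0717 N

773.0717 N


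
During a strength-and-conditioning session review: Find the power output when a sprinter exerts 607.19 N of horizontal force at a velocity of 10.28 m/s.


P = F * v
P = 607.19 * 10.28
P = 6241.9132 W

6241.9132 W


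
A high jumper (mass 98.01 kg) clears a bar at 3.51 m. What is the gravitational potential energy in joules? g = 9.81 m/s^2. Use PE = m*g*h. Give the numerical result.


PE = m * g * h
PE = 98.01 * 9.81 * 3.51
PE = 961.4781 * 3.51 = 3374.7881 J

3374.7881 J


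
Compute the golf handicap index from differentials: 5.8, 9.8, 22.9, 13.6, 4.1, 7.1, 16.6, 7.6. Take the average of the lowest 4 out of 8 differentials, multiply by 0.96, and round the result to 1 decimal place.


All differentials: 5.8, 9.8, 22.9, 13.6, 4.1, 7.1, 16.6, 7.6
Sorted: 4.1, 5.8, 7.1, 7.6, 9.8, 13.6, 16.6, 22.9
Best 4: 4.1, 5.8, 7.1, 7.6
Average of best = 24.6 / 4 = 6.15
Raw index = 6.15 * 0.96 = 5.904
Handicap index = round(5.904, 1) = 5.9

5.9


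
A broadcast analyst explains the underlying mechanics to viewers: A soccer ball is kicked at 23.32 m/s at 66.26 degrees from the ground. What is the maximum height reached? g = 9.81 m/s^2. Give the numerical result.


H = (v*sin(theta))^2 / (2*g)
vy = v*sin(theta) = 23.32 * sin(66.26 deg) = 21.3467 m/s
H = vy^2 / (2*g) = 455.6817 / (2*9.81)
H = 455.6817 / 19.62 = 23.2254 m

23.2254 m


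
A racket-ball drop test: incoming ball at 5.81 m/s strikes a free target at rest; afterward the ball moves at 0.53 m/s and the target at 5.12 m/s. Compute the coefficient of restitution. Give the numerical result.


e = (v2_after - v1_after) / (v1_before - v2_before)
Numerator = 5.12 - 0.53 = 4.59
Denominator = 5.81 - 0 = 5.81
e = 4.59 / 5.81 = 0.79

0.79


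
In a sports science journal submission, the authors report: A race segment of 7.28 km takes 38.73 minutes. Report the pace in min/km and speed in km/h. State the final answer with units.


Pace = time / distance = 38.73 min / 7.28 km = 5.3201 min/km
Speed = distance / time_in_hours = 7.28 / 0.6455 hr
Speed = 11.2781 km/h

5.3201 min/km, 11.2781 km/h


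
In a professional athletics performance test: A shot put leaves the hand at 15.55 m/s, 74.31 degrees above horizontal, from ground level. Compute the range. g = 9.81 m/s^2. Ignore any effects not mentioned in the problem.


R = v^2 * sin(2*theta) / g
Convert angle to radians: theta = 74.31 deg = 1.297 rad
sin(2*theta) = sin(2.5939) = 0.5207
R = 15.55^2 * 0.5207 / 9.81
R = 241.8025 * 0.5207 / 9.81 = 12.8348 m

12.8348 m


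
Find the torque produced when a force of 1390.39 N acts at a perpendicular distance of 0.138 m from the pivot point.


tau = F * d
tau = 1390.39 * 0.138
tau = 191.8738 N*m

191.8738 N*m


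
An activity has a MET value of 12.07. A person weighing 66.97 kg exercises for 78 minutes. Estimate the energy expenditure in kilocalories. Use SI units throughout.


kcal = MET * mass * time_hr
Convert time: 78 min = 1.3 hr
kcal = 12.07 * 66.97 * 1.3
kcal = 1050.8263 kcal

1050.8263 kcal


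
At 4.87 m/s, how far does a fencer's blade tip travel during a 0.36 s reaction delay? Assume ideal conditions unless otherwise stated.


d = v * t
d = 4.87 * 0.36
d = 1.7532 m

1.7532 m


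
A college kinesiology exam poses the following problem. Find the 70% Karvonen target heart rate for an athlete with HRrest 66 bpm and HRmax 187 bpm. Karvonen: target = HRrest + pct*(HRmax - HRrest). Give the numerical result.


Target = HRrest + pct*(HRmax - HRrest)
Heart rate reserve = HRmax - HRrest = 187 - 66 = 121 bpm
Fraction = 70% = 0.7
Target = 66 + 0.7 * 121
Target = 66 + 84.7 = 150.7 bpm

150.7 bpm


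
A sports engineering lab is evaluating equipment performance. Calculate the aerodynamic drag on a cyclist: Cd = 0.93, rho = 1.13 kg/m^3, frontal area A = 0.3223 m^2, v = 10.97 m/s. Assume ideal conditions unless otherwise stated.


Fd = 0.5 * Cd * rho * A * v^2
Fd = 0.5 * 0.93 * 1.13 * 0.3223 * 10.97^2
v^2 = 120.3409
Fd = 0.5 * 0.93 * 1.13 * 0.3223 * 120.3409 = 20.38 N

20.38 N


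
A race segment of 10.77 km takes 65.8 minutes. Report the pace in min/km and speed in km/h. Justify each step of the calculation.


Pace = time / distance = 65.8 min / 10.77 km = 6.1096 min/km
Speed = distance / time_in_hours = 10.77 / 1.0967 hr
Speed = 9.8207 km/h

6.1096 min/km, 9.8207 km/h


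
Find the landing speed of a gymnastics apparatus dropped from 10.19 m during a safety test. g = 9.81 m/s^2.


v = sqrt(2 * g * h)
v = sqrt(2 * 9.81 * 10.19)
v = sqrt(199.9278) = 14.1396 m/s

14.1396 m/s


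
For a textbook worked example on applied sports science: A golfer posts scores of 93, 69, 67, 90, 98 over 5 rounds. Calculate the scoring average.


Average = sum / n
Sum = 417
Average = 417 / 5 = 83.4

83.4


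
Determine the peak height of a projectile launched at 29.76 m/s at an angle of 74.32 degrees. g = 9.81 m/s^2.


H = (v*sin(theta))^2 / (2*g)
vy = v*sin(theta) = 29.76 * sin(74.32 deg) = 28.6525 m/s
H = vy^2 / (2*g) = 820.9667 / (2*9.81)
H = 820.9667 / 19.62 = 41.8434 m

41.8434 m


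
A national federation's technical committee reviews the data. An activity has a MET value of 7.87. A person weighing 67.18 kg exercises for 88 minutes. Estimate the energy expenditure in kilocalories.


kcal = MET * mass * time_hr
Convert time: 88 min = 1.4667 hr
kcal = 7.87 * 67.18 * 1.4667
kcal = 775.4363 kcal

775.4363 kcal


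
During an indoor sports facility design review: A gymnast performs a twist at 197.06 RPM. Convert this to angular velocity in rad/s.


omega = RPM * 2 * pi / 60
omega = 197.06 * 2 * 3.14159 / 60
omega = 1238.1645 / 60 = 20.6361 rad/s

20.6361 rad/s


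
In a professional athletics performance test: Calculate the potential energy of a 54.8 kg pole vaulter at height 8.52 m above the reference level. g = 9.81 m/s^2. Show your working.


PE = m * g * h
PE = 54.8 * 9.81 * 8.52
PE = 537.588 * 8.52 = 4580.2498 J

4580.2498 J


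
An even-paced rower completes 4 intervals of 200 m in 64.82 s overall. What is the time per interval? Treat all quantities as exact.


Split time = total_time / n_laps = 64.82 / 4
Split time = 16.205 s per lap

16.205 s


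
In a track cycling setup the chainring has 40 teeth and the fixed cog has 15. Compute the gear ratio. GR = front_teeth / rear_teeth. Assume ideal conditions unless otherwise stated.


GR = front_teeth / rear_teeth
GR = 40 / 15
GR = 2.6667

2.6667


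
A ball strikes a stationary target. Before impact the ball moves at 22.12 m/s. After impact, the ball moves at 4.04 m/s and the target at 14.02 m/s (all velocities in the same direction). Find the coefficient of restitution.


e = (v2_after - v1_after) / (v1_before - v2_before)
Numerator = 14.02 - 4.04 = 9.98
Denominator = 22.12 - 0 = 22.12
e = 9.98 / 22.12 = 0.4512

0.4512


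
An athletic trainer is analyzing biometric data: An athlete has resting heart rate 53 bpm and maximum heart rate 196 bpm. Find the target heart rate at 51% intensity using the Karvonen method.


Target = HRrest + pct*(HRmax - HRrest)
Heart rate reserve = HRmax - HRrest = 196 - 53 = 143 bpm
Fraction = 51% = 0.51
Target = 53 + 0.51 * 143
Target = 53 + 72.93 = 125.93 bpm

125.93 bpm


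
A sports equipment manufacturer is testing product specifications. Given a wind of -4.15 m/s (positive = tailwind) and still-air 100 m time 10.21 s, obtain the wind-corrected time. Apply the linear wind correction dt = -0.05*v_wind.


dt = -0.05 * v_wind = -0.05 * -4.15 = 0.2075 s
t_corrected = t_still + dt = 10.21 + (0.2075)
t_corrected = 10.4175 s

10.4175 s


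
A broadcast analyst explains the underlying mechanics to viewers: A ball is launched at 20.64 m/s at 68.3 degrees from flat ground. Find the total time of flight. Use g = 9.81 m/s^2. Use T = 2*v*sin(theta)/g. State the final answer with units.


T = 2*v*sin(theta)/g
sin(theta) = sin(68.3 deg) = 0.9291
T = 2*20.64*0.9291 / 9.81
T = 38.3546 / 9.81 = 3.9097 s

3.9097 s


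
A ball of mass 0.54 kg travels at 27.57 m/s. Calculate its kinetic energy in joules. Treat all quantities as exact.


KE = 0.5 * m * v^2
KE = 0.5 * 0.54 * 27.57^2
KE = 0.5 * 0.54 * 760.1049 = 205.2283 J

205.2283 J


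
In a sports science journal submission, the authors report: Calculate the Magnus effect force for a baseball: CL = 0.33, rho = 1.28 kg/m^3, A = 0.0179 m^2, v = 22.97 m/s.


FM = 0.5 * CL * rho * A * v^2
FM = 0.5 * 0.33 * 1.28 * 0.0179 * 22.97^2
v^2 = 527.6209
FM = 0.5 * 0.33 * 1.28 * 0.0179 * 527.6209 = 1.9947 N

1.9947 N


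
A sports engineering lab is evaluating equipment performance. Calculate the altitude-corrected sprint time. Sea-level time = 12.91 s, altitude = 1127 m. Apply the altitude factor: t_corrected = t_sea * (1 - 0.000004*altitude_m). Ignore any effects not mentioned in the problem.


Correction factor = 1 - 0.000004 * 1127 = 0.995492
t_corrected = t_sea * factor = 12.91 * 0.995492
t_corrected = 12.8518 s

12.8518 s


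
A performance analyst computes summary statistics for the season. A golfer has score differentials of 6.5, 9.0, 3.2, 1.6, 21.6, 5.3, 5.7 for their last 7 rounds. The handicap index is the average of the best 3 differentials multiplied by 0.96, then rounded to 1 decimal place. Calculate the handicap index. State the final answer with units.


All differentials: 6.5, 9.0, 3.2, 1.6, 21.6, 5.3, 5.7
Sorted: 1.6, 3.2, 5.3, 5.7, 6.5, 9.0, 21.6
Best 3: 1.6, 3.2, 5.3
Average of best = 10.1 / 3 = 3.3667
Raw index = 3.3667 * 0.96 = 3.232
Handicap index = round(3.232, 1) = 3.2

3.2


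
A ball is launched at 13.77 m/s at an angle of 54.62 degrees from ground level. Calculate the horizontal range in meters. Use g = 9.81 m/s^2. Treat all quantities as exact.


R = v^2 * sin(2*theta) / g
Convert angle to radians: theta = 54.62 deg = 0.9533 rad
sin(2*theta) = sin(1.9066) = 0.9441
R = 13.77^2 * 0.9441 / 9.81
R = 189.6129 * 0.9441 / 9.81 = 18.249 m

18.249 m


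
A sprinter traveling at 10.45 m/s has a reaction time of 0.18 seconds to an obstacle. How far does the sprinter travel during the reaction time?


d = v * t
d = 10.45 * 0.18
d = 1.881 m

1.881 m


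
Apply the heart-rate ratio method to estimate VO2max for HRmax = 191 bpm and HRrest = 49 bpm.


VO2max = 15.3 * HRmax / HRrest
VO2max = 15.3 * 191 / 49
VO2max = 2922.3 / 49 = 59.6388 mL/kg/min

59.6388 mL/kg/min


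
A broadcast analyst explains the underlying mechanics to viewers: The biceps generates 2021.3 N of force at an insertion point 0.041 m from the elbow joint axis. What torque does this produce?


tau = F * d
tau = 2021.3 * 0.041
tau = 82.8733 N*m

82.8733 N*m


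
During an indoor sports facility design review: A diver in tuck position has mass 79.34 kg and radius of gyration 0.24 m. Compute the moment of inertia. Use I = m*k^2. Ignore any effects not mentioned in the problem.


I = m * k^2
I = 79.34 * 0.24^2
I = 79.34 * 0.0576 = 4.57 kg*m^2

4.57 kg*m^2


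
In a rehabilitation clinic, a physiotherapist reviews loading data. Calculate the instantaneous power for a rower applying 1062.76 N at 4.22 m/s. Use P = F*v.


P = F * v
P = 1062.76 * 4.22
P = 4484.8472 W

4484.8472 W


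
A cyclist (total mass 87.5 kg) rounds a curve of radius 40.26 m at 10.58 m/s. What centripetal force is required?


Fc = m * v^2 / r
v^2 = 10.58^2 = 111.9364
Fc = 87.5 * 111.9364 / 40.26
Fc = 9794.435 / 40.26 = 243.2796 N

243.2796 N


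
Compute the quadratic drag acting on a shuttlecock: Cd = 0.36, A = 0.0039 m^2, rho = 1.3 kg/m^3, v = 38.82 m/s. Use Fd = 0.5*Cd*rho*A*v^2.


Fd = 0.5 * Cd * rho * A * v^2
Fd = 0.5 * 0.36 * 1.3 * 0.0039 * 38.82^2
v^2 = 1506.9924
Fd = 0.5 * 0.36 * 1.3 * 0.0039 * 1506.9924 = 1.3753 N

1.3753 N


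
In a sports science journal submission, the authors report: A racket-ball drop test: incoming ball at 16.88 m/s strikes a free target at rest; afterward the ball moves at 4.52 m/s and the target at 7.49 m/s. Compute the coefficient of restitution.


e = (v2_after - v1_after) / (v1_before - v2_before)
Numerator = 7.49 - 4.52 = 2.97
Denominator = 16.88 - 0 = 16.88
e = 2.97 / 16.88 = 0.1759

0.1759


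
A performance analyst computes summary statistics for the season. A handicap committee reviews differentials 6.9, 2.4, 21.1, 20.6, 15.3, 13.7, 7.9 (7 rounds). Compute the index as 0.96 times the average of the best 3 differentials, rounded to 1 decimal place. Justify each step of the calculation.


All differentials: 6.9, 2.4, 21.1, 20.6, 15.3, 13.7, 7.9
Sorted: 2.4, 6.9, 7.9, 13.7, 15.3, 20.6, 21.1
Best 3: 2.4, 6.9, 7.9
Average of best = 17.2 / 3 = 5.7333
Raw index = 5.7333 * 0.96 = 5.504
Handicap index = round(5.504, 1) = 5.5

5.5


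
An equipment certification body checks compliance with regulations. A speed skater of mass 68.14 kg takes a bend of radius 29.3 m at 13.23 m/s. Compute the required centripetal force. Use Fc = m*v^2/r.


Fc = m * v^2 / r
v^2 = 13.23^2 = 175.0329
Fc = 68.14 * 175.0329 / 29.3
Fc = 11926.7418 / 29.3 = 407.056 N

407.056 N


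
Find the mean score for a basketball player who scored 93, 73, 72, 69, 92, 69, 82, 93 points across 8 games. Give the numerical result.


Average = sum / n
Sum = 643
Average = 643 / 8 = 80.375

80.375


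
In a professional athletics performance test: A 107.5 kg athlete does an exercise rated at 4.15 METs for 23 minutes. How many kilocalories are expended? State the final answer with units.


kcal = MET * mass * time_hr
Convert time: 23 min = 0.3833 hr
kcal = 4.15 * 107.5 * 0.3833
kcal = 171.0146 kcal

171.0146 kcal


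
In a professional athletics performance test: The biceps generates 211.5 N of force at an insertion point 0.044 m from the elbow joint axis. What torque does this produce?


tau = F * d
tau = 211.5 * 0.044
tau = 9.306 N*m

9.306 N*m


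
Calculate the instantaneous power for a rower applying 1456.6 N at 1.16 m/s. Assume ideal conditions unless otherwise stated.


P = F * v
P = 1456.6 * 1.16
P = 1689.656 W

1689.656 W


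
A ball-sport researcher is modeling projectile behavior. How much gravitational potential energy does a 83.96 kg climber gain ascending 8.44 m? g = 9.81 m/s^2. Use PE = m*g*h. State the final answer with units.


PE = m * g * h
PE = 83.96 * 9.81 * 8.44
PE = 823.6476 * 8.44 = 6951.5857 J

6951.5857 J


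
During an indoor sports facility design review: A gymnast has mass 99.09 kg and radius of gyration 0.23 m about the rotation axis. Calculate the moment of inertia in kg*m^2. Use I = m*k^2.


I = m * k^2
I = 99.09 * 0.23^2
I = 99.09 * 0.0529 = 5.2419 kg*m^2

5.2419 kg*m^2


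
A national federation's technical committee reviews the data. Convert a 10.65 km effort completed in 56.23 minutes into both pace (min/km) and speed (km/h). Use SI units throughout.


Pace = time / distance = 56.23 min / 10.65 km = 5.2798 min/km
Speed = distance / time_in_hours = 10.65 / 0.9372 hr
Speed = 11.364 km/h

5.2798 min/km, 11.364 km/h


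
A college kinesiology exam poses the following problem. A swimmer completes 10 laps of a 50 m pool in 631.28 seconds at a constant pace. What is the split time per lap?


Split time = total_time / n_laps = 631.28 / 10
Split time = 63.128 s per lap

63.128 s


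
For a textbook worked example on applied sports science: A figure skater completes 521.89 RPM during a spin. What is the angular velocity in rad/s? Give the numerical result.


omega = RPM * 2 * pi / 60
omega = 521.89 * 2 * 3.14159 / 60
omega = 3279.1316 / 60 = 54.6522 rad/s

54.6522 rad/s


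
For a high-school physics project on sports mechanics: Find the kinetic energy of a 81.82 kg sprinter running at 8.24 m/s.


KE = 0.5 * m * v^2
KE = 0.5 * 81.82 * 8.24^2
KE = 0.5 * 81.82 * 67.8976 = 2777.6908 J

2777.6908 J


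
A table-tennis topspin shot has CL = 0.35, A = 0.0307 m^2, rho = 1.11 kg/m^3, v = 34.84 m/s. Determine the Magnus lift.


FM = 0.5 * CL * rho * A * v^2
FM = 0.5 * 0.35 * 1.11 * 0.0307 * 34.84^2
v^2 = 1213.8256
FM = 0.5 * 0.35 * 1.11 * 0.0307 * 1213.8256 = 7.2386 N

7.2386 N


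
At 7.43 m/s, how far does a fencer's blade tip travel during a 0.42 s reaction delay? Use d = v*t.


d = v * t
d = 7.43 * 0.42
d = 3.1206 m

3.1206 m


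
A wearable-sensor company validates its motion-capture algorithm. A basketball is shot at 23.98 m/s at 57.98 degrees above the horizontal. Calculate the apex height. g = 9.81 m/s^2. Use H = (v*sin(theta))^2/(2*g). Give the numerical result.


H = (v*sin(theta))^2 / (2*g)
vy = v*sin(theta) = 23.98 * sin(57.98 deg) = 20.3318 m/s
H = vy^2 / (2*g) = 413.3803 / (2*9.81)
H = 413.3803 / 19.62 = 21.0693 m

21.0693 m


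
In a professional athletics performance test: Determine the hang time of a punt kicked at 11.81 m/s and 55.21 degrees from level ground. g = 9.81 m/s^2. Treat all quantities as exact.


T = 2*v*sin(theta)/g
sin(theta) = sin(55.21 deg) = 0.8212
T = 2*11.81*0.8212 / 9.81
T = 19.3979 / 9.81 = 1.9774 s

1.9774 s


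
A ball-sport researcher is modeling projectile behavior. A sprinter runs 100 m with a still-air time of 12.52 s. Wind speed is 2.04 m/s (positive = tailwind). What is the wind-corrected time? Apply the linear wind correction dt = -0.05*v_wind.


dt = -0.05 * v_wind = -0.05 * 2.04 = -0.102 s
t_corrected = t_still + dt = 12.52 + (-0.102)
t_corrected = 12.418 s

12.418 s


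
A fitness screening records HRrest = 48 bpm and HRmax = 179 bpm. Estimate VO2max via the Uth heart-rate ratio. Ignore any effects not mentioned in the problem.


VO2max = 15.3 * HRmax / HRrest
VO2max = 15.3 * 179 / 48
VO2max = 2738.7 / 48 = 57.0563 mL/kg/min

57.0563 mL/kg/min


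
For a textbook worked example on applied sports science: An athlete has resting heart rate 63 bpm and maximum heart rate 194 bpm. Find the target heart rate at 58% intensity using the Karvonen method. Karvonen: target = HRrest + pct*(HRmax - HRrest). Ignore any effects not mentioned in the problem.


Target = HRrest + pct*(HRmax - HRrest)
Heart rate reserve = HRmax - HRrest = 194 - 63 = 131 bpm
Fraction = 58% = 0.58
Target = 63 + 0.58 * 131
Target = 63 + 75.98 = 138.98 bpm

138.98 bpm


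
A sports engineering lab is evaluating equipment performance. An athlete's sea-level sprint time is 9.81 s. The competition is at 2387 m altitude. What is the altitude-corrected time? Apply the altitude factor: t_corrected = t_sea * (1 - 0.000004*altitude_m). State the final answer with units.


Correction factor = 1 - 0.000004 * 2387 = 0.990452
t_corrected = t_sea * factor = 9.81 * 0.990452
t_corrected = 9.7163 s

9.7163 s


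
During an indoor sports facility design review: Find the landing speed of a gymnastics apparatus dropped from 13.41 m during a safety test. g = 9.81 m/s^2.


v = sqrt(2 * g * h)
v = sqrt(2 * 9.81 * 13.41)
v = sqrt(263.1042) = 16.2205 m/s

16.2205 m/s


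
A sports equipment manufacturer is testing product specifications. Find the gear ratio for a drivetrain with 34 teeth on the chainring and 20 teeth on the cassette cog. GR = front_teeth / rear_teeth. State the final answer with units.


GR = front_teeth / rear_teeth
GR = 34 / 20
GR = 1.7

1.7


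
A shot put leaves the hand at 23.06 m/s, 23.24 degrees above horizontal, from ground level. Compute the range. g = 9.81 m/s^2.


R = v^2 * sin(2*theta) / g
Convert angle to radians: theta = 23.24 deg = 0.4056 rad
sin(2*theta) = sin(0.8112) = 0.7251
R = 23.06^2 * 0.7251 / 9.81
R = 531.7636 * 0.7251 / 9.81 = 39.3068 m

39.3068 m


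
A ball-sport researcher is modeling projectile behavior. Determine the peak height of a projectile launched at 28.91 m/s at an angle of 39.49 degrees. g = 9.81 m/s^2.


H = (v*sin(theta))^2 / (2*g)
vy = v*sin(theta) = 28.91 * sin(39.49 deg) = 18.3851 m/s
H = vy^2 / (2*g) = 338.0129 / (2*9.81)
H = 338.0129 / 19.62 = 17.228 m

17.228 m


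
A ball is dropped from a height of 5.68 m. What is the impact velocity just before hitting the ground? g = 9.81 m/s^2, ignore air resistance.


v = sqrt(2 * g * h)
v = sqrt(2 * 9.81 * 5.68)
v = sqrt(111.4416) = 10.5566 m/s

10.5566 m/s


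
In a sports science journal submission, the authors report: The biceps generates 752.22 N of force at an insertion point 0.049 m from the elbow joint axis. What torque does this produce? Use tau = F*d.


tau = F * d
tau = 752.22 * 0.049
tau = 36.8588 N*m

36.8588 N*m


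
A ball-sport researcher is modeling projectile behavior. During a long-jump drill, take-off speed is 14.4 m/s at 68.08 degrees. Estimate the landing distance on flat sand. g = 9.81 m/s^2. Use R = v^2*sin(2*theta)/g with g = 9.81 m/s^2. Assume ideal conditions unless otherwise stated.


R = v^2 * sin(2*theta) / g
Convert angle to radians: theta = 68.08 deg = 1.1882 rad
sin(2*theta) = sin(2.3764) = 0.6926
R = 14.4^2 * 0.6926 / 9.81
R = 207.36 * 0.6926 / 9.81 = 14.6409 m

14.6409 m


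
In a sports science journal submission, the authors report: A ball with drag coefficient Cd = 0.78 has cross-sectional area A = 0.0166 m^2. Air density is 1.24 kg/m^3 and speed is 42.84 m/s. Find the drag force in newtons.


Fd = 0.5 * Cd * rho * A * v^2
Fd = 0.5 * 0.78 * 1.24 * 0.0166 * 42.84^2
v^2 = 1835.2656
Fd = 0.5 * 0.78 * 1.24 * 0.0166 * 1835.2656 = 14.7331 N

14.7331 N


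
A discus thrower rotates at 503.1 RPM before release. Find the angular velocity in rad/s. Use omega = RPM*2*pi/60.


omega = RPM * 2 * pi / 60
omega = 503.1 * 2 * 3.14159 / 60
omega = 3161.0705 / 60 = 52.6845 rad/s

52.6845 rad/s


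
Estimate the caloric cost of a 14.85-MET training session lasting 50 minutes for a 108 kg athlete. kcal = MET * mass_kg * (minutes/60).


kcal = MET * mass * time_hr
Convert time: 50 min = 0.8333 hr
kcal = 14.85 * 108 * 0.8333
kcal = 1336.5 kcal

1336.5 kcal


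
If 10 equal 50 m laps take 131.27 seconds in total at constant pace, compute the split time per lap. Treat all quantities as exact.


Split time = total_time / n_laps = 131.27 / 10
Split time = 13.127 s per lap

13.127 s


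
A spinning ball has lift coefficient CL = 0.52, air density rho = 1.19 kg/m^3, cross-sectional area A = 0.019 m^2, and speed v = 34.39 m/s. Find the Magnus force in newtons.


FM = 0.5 * CL * rho * A * v^2
FM = 0.5 * 0.52 * 1.19 * 0.019 * 34.39^2
v^2 = 1182.6721
FM = 0.5 * 0.52 * 1.19 * 0.019 * 1182.6721 = 6.9525 N

6.9525 N


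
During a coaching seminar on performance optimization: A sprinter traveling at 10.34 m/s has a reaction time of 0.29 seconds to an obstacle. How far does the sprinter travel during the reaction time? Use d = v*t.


d = v * t
d = 10.34 * 0.29
d = 2.9986 m

2.9986 m


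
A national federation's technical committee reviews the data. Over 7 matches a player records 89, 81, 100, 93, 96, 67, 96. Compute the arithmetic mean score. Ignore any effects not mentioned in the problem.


Average = sum / n
Sum = 622
Average = 622 / 7 = 88.8571

88.8571


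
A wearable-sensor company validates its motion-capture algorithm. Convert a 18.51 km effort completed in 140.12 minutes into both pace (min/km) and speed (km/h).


Pace = time / distance = 140.12 min / 18.51 km = 7.57 min/km
Speed = distance / time_in_hours = 18.51 / 2.3353 hr
Speed = 7.9261 km/h

7.57 min/km, 7.9261 km/h


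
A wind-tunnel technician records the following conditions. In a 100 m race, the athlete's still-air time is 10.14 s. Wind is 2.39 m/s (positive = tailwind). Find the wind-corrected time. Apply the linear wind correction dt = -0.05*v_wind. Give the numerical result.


dt = -0.05 * v_wind = -0.05 * 2.39 = -0.1195 s
t_corrected = t_still + dt = 10.14 + (-0.1195)
t_corrected = 10.0205 s

10.0205 s


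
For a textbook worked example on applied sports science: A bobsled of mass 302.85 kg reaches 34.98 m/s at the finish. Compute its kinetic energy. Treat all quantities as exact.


KE = 0.5 * m * v^2
KE = 0.5 * 302.85 * 34.98^2
KE = 0.5 * 302.85 * 1223.6004 = 185283.6906 J

185283.6906 J


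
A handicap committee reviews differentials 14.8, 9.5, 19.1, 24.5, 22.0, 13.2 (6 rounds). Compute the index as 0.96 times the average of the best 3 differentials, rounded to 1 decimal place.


All differentials: 14.8, 9.5, 19.1, 24.5, 22.0, 13.2
Sorted: 9.5, 13.2, 14.8, 19.1, 22.0, 24.5
Best 3: 9.5, 13.2, 14.8
Average of best = 37.5 / 3 = 12.5
Raw index = 12.5 * 0.96 = 12
Handicap index = round(12, 1) = 12.0

12.0


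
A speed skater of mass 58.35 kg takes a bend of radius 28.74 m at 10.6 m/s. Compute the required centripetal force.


Fc = m * v^2 / r
v^2 = 10.6^2 = 112.36
Fc = 58.35 * 112.36 / 28.74
Fc = 6556.206 / 28.74 = 228.1213 N

228.1213 N


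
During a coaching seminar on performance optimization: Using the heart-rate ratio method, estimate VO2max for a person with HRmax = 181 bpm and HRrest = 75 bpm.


VO2max = 15.3 * HRmax / HRrest
VO2max = 15.3 * 181 / 75
VO2max = 2769.3 / 75 = 36.924 mL/kg/min

36.924 mL/kg/min


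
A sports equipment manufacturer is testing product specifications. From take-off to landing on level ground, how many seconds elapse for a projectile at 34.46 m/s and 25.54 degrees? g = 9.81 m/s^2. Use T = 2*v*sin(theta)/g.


T = 2*v*sin(theta)/g
sin(theta) = sin(25.54 deg) = 0.4311
T = 2*34.46*0.4311 / 9.81
T = 29.7142 / 9.81 = 3.029 s

3.029 s


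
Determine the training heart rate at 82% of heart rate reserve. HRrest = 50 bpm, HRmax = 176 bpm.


Target = HRrest + pct*(HRmax - HRrest)
Heart rate reserve = HRmax - HRrest = 176 - 50 = 126 bpm
Fraction = 82% = 0.82
Target = 50 + 0.82 * 126
Target = 50 + 103.32 = 153.32 bpm

153.32 bpm


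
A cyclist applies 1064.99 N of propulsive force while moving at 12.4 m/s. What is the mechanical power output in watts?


P = F * v
P = 1064.99 * 12.4
P = 13205.876 W

13205.876 W


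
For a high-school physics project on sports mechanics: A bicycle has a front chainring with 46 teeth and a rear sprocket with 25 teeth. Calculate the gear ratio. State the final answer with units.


GR = front_teeth / rear_teeth
GR = 46 / 25
GR = 1.84

1.84


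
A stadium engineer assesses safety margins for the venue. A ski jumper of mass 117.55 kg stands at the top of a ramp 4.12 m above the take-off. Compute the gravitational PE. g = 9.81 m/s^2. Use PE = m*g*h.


PE = m * g * h
PE = 117.55 * 9.81 * 4.12
PE = 1153.1655 * 4.12 = 4751.0419 J

4751.0419 J


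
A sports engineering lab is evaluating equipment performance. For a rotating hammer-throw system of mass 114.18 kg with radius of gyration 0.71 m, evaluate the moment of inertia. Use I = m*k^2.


I = m * k^2
I = 114.18 * 0.71^2
I = 114.18 * 0.5041 = 57.5581 kg*m^2

57.5581 kg*m^2


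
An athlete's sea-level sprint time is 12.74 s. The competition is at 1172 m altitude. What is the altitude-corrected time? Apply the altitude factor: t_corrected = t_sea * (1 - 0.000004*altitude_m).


Correction factor = 1 - 0.000004 * 1172 = 0.995312
t_corrected = t_sea * factor = 12.74 * 0.995312
t_corrected = 12.6803 s

12.6803 s


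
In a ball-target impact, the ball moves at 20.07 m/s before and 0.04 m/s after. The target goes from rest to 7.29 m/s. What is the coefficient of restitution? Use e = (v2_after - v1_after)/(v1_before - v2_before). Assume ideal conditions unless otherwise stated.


e = (v2_after - v1_after) / (v1_before - v2_before)
Numerator = 7.29 - 0.04 = 7.25
Denominator = 20.07 - 0 = 20.07
e = 7.25 / 20.07 = 0.3612

0.3612


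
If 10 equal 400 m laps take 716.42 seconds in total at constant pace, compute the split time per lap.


Split time = total_time / n_laps = 716.42 / 10
Split time = 71.642 s per lap

71.642 s


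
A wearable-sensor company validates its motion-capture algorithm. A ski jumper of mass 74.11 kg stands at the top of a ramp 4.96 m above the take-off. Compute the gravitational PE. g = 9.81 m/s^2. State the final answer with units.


PE = m * g * h
PE = 74.11 * 9.81 * 4.96
PE = 727.0191 * 4.96 = 3606.0147 J

3606.0147 J


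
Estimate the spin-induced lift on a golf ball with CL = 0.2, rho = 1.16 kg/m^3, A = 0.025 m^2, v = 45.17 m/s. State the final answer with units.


FM = 0.5 * CL * rho * A * v^2
FM = 0.5 * 0.2 * 1.16 * 0.025 * 45.17^2
v^2 = 2040.3289
FM = 0.5 * 0.2 * 1.16 * 0.025 * 2040.3289 = 5.917 N

5.917 N


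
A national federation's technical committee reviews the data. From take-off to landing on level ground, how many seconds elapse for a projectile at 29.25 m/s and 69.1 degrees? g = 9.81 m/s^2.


T = 2*v*sin(theta)/g
sin(theta) = sin(69.1 deg) = 0.9342
T = 2*29.25*0.9342 / 9.81
T = 54.651 / 9.81 = 5.5709 s

5.5709 s


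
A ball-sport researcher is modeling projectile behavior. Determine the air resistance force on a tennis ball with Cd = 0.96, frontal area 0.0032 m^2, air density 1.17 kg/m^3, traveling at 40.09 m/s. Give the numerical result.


Fd = 0.5 * Cd * rho * A * v^2
Fd = 0.5 * 0.96 * 1.17 * 0.0032 * 40.09^2
v^2 = 1607.2081
Fd = 0.5 * 0.96 * 1.17 * 0.0032 * 1607.2081 = 2.8883 N

2.8883 N


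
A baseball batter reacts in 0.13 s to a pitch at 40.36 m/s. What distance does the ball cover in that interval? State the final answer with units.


d = v * t
d = 40.36 * 0.13
d = 5.2468 m

5.2468 m


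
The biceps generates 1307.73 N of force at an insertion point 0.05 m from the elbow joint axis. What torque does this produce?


tau = F * d
tau = 1307.73 * 0.05
tau = 65.3865 N*m

65.3865 N*m


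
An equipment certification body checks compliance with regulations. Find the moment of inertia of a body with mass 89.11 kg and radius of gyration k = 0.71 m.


I = m * k^2
I = 89.11 * 0.71^2
I = 89.11 * 0.5041 = 44.9204 kg*m^2

44.9204 kg*m^2


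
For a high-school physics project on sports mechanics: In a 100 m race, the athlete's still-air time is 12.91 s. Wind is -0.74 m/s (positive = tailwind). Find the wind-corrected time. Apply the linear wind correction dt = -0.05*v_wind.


dt = -0.05 * v_wind = -0.05 * -0.74 = 0.037 s
t_corrected = t_still + dt = 12.91 + (0.037)
t_corrected = 12.947 s

12.947 s
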